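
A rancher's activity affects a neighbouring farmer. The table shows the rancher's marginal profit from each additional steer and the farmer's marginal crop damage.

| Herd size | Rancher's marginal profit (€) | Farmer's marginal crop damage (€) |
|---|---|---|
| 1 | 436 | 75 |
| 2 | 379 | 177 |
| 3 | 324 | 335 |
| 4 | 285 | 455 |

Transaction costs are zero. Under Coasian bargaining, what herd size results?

Bargaining reaches the level where marginal profit last exceeds marginal crop damage.
That holds through level 2 (379 ≥ 177) but not at 3 (324 < 335).

2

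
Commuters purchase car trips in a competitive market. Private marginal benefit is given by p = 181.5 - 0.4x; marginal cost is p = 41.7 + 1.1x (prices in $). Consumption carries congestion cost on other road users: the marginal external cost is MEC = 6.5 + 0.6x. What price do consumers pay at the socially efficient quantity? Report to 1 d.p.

P = $156.1

Social marginal benefit = demand − MEC = 175.0 - x.
Set SMB = MC: 175.0 - x = 41.7 + 1.1x → x* = 63.4762.
Consumer price on the demand curve at x*: 181.5 − 0.4×63.4762 = 156.1095.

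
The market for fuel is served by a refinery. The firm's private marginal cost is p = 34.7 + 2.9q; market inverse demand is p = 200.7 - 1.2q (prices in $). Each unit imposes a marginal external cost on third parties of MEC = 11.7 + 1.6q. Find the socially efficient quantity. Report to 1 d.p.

q* = 27.1

Social marginal cost = private MC + MEC = 46.4 + 4.5q.
Set SMC = demand: 46.4 + 4.5q = 200.7 - 1.2q → q* = 27.0702.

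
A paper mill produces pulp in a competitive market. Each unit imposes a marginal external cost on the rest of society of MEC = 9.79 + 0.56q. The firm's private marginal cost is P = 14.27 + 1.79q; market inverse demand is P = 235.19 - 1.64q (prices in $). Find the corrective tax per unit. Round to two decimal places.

Social marginal cost = private MC + MEC = 24.06 + 2.35q.
Set SMC = demand: 24.06 + 2.35q = 235.19 - 1.64q → q* = 52.9148.
The Pigouvian tax equals MEC at q*: 9.79 + 0.56×52.9148 = 39.4223.

tax = $39.42 per unit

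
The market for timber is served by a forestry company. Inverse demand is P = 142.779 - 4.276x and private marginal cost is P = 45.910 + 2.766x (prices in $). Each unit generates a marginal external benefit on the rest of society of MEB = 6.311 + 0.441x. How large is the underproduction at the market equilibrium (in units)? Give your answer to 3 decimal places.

Market equilibrium (private): 45.910 + 2.766x = 142.779 - 4.276x → x_m = 13.7559.
Social marginal cost = private MC − MEB = 39.599 + 2.325x.
Set SMC = demand: 39.599 + 2.325x = 142.779 - 4.276x → x* = 15.6310.
Gap = |13.7559 − 15.6310| = 1.8751.

1.875 units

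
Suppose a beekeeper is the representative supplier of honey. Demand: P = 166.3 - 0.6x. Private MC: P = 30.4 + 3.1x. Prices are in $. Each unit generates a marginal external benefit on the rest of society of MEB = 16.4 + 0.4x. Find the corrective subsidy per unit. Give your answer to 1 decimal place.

Social marginal cost = private MC − MEB = 14.0 + 2.7x.
Set SMC = demand: 14.0 + 2.7x = 166.3 - 0.6x → x* = 46.1515.
The Pigouvian subsidy equals MEB at x*: 16.4 + 0.4×46.1515 = 34.8606.

subsidy = $34.9 per unit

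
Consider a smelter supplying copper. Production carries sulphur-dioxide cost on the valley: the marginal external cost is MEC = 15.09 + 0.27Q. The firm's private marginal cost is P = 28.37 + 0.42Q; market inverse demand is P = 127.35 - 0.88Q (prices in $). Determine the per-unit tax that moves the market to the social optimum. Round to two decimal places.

Social marginal cost = private MC + MEC = 43.46 + 0.69Q.
Set SMC = demand: 43.46 + 0.69Q = 127.35 - 0.88Q → Q* = 53.4331.
The Pigouvian tax equals MEC at Q*: 15.09 + 0.27×53.4331 = 29.5169.

tax = $29.52 per unit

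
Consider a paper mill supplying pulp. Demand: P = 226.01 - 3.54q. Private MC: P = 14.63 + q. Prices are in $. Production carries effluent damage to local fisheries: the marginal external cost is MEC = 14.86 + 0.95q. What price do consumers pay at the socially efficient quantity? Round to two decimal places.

P = $99.29

Social marginal cost = private MC + MEC = 29.49 + 1.95q.
Set SMC = demand: 29.49 + 1.95q = 226.01 - 3.54q → q* = 35.7960.
Consumer price on the demand curve at q*: 226.01 − 3.54×35.7960 = 99.2922.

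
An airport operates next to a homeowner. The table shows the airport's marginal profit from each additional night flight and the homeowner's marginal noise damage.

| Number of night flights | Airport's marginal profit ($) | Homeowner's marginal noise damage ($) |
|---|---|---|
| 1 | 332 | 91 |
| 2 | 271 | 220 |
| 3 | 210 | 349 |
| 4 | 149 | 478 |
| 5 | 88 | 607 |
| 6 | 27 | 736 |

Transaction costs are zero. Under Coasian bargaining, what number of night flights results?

Bargaining reaches the level where marginal profit last exceeds marginal noise damage.
That holds through level 2 (271 ≥ 220) but not at 3 (210 < 349).

2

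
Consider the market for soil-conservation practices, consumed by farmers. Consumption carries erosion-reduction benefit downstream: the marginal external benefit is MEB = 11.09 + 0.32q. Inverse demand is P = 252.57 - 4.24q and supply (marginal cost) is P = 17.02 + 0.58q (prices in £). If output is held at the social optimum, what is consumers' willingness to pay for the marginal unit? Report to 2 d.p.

P = £20.18

Social marginal benefit = demand + MEB = 263.66 - 3.92q.
Set SMB = MC: 263.66 - 3.92q = 17.02 + 0.58q → q* = 54.8089.
Consumer price on the demand curve at q*: 252.57 − 4.24×54.8089 = 20.1803.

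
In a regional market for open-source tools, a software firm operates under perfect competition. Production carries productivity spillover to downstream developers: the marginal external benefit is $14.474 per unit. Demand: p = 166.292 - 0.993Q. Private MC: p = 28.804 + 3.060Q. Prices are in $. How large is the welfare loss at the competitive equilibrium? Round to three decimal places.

Market equilibrium (private): 28.804 + 3.060Q = 166.292 - 0.993Q → Q_m = 33.9225.
Social marginal cost = private MC − MEB = 14.330 + 3.060Q.
Set SMC = demand: 14.330 + 3.060Q = 166.292 - 0.993Q → Q* = 37.4937.
Height of the DWL triangle at Q_m is demand(Q_m) − SMC(Q_m) = MEB(Q_m) = 14.4740.
DWL = ½ × 3.5712 × 14.4740 = 25.8448.

DWL = $25.845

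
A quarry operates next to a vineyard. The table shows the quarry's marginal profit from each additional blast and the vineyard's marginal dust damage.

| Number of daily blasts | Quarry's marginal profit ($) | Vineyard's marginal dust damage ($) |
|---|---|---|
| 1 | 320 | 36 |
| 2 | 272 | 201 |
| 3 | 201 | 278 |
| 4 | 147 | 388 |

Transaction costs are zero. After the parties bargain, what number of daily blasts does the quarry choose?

Bargaining reaches the level where marginal profit last exceeds marginal dust damage.
That holds through level 2 (272 ≥ 201) but not at 3 (201 < 278).

2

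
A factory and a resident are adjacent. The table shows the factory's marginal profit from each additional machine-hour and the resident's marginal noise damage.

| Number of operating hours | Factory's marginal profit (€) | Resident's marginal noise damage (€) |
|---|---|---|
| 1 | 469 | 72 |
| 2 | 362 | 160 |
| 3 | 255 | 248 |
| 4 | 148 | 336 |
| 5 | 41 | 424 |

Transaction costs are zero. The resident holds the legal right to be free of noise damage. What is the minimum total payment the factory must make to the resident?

Efficient level: marginal profit ≥ marginal noise damage through level 3, so k* = 3.
With the resident holding the right, the factory must at least compensate total damage at k*: 72 + 160 + 248 = 480.

€480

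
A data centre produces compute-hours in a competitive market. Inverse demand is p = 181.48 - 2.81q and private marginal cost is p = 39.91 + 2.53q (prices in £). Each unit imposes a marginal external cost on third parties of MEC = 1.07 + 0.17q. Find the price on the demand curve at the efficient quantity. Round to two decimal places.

P = £109.83

Social marginal cost = private MC + MEC = 40.98 + 2.70q.
Set SMC = demand: 40.98 + 2.70q = 181.48 - 2.81q → q* = 25.4991.
Consumer price on the demand curve at q*: 181.48 − 2.81×25.4991 = 109.8275.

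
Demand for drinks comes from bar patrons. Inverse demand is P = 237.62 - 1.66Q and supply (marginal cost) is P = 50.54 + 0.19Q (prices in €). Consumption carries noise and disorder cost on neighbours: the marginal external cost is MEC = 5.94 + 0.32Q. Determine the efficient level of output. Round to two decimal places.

Q* = 83.47

Social marginal benefit = demand − MEC = 231.68 - 1.98Q.
Set SMB = MC: 231.68 - 1.98Q = 50.54 + 0.19Q → Q* = 83.4747.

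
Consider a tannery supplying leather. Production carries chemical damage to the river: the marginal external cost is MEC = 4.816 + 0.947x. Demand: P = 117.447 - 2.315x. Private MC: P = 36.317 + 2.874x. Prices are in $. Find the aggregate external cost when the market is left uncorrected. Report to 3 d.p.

Market equilibrium (private): 36.317 + 2.874x = 117.447 - 2.315x → x_m = 15.6350.
Total external cost = ∫₀^{x_m} (4.816 + 0.947x) dx = 4.816×15.6350 + ½×0.947×15.6350² = 191.0468.

$191.047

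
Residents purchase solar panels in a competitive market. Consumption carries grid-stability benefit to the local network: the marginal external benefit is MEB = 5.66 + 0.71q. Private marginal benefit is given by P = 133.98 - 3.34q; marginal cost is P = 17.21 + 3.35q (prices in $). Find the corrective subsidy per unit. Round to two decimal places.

subsidy = $20.20 per unit

Social marginal benefit = demand + MEB = 139.64 - 2.63q.
Set SMB = MC: 139.64 - 2.63q = 17.21 + 3.35q → q* = 20.4732.
The Pigouvian subsidy equals MEB at q*: 5.66 + 0.71×20.4732 = 20.1960.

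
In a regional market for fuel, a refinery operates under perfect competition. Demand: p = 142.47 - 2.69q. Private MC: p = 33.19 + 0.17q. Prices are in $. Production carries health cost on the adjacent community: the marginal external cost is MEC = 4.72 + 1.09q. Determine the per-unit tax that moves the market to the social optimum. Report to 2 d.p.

Social marginal cost = private MC + MEC = 37.91 + 1.26q.
Set SMC = demand: 37.91 + 1.26q = 142.47 - 2.69q → q* = 26.4709.
The Pigouvian tax equals MEC at q*: 4.72 + 1.09×26.4709 = 33.5733.

tax = $33.57 per unit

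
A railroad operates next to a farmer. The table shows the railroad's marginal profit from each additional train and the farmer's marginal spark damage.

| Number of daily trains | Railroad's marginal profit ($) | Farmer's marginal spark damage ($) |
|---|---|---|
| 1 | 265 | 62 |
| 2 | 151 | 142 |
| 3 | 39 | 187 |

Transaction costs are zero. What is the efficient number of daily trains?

2

Bargaining reaches the level where marginal profit last exceeds marginal spark damage.
That holds through level 2 (151 ≥ 142) but not at 3 (39 < 187).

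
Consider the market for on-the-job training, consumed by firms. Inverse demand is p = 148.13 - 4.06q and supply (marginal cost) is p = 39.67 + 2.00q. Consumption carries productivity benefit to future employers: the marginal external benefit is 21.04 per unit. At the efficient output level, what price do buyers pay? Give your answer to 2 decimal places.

Social marginal benefit = demand + MEB = 169.17 - 4.06q.
Set SMB = MC: 169.17 - 4.06q = 39.67 + 2.00q → q* = 21.3696.
Consumer price on the demand curve at q*: 148.13 − 4.06×21.3696 = 61.3694.

P = 61.37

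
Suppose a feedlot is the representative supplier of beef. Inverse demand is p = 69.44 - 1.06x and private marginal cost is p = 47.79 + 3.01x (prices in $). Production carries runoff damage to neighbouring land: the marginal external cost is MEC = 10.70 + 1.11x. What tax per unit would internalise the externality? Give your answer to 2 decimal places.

tax = $13.05 per unit

Social marginal cost = private MC + MEC = 58.49 + 4.12x.
Set SMC = demand: 58.49 + 4.12x = 69.44 - 1.06x → x* = 2.1139.
The Pigouvian tax equals MEC at x*: 10.70 + 1.11×2.1139 = 13.0464.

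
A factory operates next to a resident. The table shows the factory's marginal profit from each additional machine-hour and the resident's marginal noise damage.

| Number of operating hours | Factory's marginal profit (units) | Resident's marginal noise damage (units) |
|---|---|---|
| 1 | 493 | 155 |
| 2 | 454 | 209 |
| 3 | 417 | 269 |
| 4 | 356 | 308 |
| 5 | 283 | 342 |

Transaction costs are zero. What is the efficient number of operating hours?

4

Bargaining reaches the level where marginal profit last exceeds marginal noise damage.
That holds through level 4 (356 ≥ 308) but not at 5 (283 < 342).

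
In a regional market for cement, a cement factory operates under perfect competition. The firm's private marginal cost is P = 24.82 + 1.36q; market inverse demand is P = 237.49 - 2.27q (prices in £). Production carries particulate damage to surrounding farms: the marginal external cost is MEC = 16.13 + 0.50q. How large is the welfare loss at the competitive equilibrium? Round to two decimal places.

DWL = £249.79

Market equilibrium (private): 24.82 + 1.36q = 237.49 - 2.27q → q_m = 58.5868.
Social marginal cost = private MC + MEC = 40.95 + 1.86q.
Set SMC = demand: 40.95 + 1.86q = 237.49 - 2.27q → q* = 47.5884.
The welfare-loss triangle has base |q_m − q*| and height MEC(q_m) (the vertical gap between SMC and demand is zero at q* and MEC at q_m).
DWL = ½ × 10.9984 × 45.4234 = 249.7924.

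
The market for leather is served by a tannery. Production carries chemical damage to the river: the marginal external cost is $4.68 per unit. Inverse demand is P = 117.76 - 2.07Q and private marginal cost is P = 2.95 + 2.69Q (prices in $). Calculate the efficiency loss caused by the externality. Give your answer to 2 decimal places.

Market equilibrium (private): 2.95 + 2.69Q = 117.76 - 2.07Q → Q_m = 24.1197.
Social marginal cost = private MC + MEC = 7.63 + 2.69Q.
Set SMC = demand: 7.63 + 2.69Q = 117.76 - 2.07Q → Q* = 23.1366.
Height of the DWL triangle at Q_m is SMC(Q_m) − demand(Q_m) = MEC(Q_m) = 4.6800.
DWL = ½ × 0.9831 × 4.6800 = 2.3005.

DWL = $2.30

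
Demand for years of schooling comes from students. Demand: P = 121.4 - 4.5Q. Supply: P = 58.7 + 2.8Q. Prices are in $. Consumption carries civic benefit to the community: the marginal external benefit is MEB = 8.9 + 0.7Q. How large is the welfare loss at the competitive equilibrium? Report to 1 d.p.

DWL = $16.8

Market equilibrium (private): 58.7 + 2.8Q = 121.4 - 4.5Q → Q_m = 8.5890.
Social marginal benefit = demand + MEB = 130.3 - 3.8Q.
Set SMB = MC: 130.3 - 3.8Q = 58.7 + 2.8Q → Q* = 10.8485.
Height of the DWL triangle at Q_m is SMB(Q_m) − MC(Q_m) = MEB(Q_m) = 14.9123.
DWL = ½ × 2.2595 × 14.9123 = 16.8472.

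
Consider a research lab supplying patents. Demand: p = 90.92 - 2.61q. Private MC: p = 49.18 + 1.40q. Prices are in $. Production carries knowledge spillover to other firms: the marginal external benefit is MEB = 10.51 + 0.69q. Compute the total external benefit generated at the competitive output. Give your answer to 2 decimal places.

$146.78

Market equilibrium (private): 49.18 + 1.40q = 90.92 - 2.61q → q_m = 10.4090.
Total external benefit = ∫₀^{q_m} (10.51 + 0.69q) dq = 10.51×10.4090 + ½×0.69×10.4090² = 146.7784.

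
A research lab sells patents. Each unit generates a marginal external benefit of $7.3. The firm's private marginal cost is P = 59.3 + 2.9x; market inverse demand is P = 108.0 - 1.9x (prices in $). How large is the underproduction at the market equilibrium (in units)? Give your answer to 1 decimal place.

Market equilibrium (private): 59.3 + 2.9x = 108.0 - 1.9x → x_m = 10.1458.
Social marginal cost = private MC − MEB = 52.0 + 2.9x.
Set SMC = demand: 52.0 + 2.9x = 108.0 - 1.9x → x* = 11.6667.
Gap = |10.1458 − 11.6667| = 1.5209.

1.5 units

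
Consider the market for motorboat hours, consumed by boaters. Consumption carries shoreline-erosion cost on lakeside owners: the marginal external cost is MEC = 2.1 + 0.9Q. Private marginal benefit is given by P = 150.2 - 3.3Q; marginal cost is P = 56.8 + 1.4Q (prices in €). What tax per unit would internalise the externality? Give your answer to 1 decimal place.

Social marginal benefit = demand − MEC = 148.1 - 4.2Q.
Set SMB = MC: 148.1 - 4.2Q = 56.8 + 1.4Q → Q* = 16.3036.
The Pigouvian tax equals MEC at Q*: 2.1 + 0.9×16.3036 = 16.7732.

tax = €16.8 per unit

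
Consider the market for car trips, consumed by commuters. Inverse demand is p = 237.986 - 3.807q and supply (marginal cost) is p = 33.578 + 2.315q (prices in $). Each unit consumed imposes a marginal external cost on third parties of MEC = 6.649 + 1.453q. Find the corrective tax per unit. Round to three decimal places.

Social marginal benefit = demand − MEC = 231.337 - 5.260q.
Set SMB = MC: 231.337 - 5.260q = 33.578 + 2.315q → q* = 26.1068.
The Pigouvian tax equals MEC at q*: 6.649 + 1.453×26.1068 = 44.5822.

tax = $44.582 per unit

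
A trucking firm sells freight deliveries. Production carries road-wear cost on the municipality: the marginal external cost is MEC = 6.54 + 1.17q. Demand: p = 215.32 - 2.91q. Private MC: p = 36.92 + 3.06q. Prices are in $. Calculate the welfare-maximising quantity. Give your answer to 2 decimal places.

q* = 24.07

Social marginal cost = private MC + MEC = 43.46 + 4.23q.
Set SMC = demand: 43.46 + 4.23q = 215.32 - 2.91q → q* = 24.0700.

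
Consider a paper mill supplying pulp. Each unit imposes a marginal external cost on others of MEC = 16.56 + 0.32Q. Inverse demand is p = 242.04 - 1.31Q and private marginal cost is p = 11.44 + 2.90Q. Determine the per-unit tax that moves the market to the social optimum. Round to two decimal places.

Social marginal cost = private MC + MEC = 28.00 + 3.22Q.
Set SMC = demand: 28.00 + 3.22Q = 242.04 - 1.31Q → Q* = 47.2494.
The Pigouvian tax equals MEC at Q*: 16.56 + 0.32×47.2494 = 31.6798.

tax = 31.68 per unit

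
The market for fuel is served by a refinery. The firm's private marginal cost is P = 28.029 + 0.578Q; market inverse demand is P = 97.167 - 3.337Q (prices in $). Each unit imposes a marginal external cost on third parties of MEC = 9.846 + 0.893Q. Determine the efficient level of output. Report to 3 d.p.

Social marginal cost = private MC + MEC = 37.875 + 1.471Q.
Set SMC = demand: 37.875 + 1.471Q = 97.167 - 3.337Q → Q* = 12.3319.

Q* = 12.332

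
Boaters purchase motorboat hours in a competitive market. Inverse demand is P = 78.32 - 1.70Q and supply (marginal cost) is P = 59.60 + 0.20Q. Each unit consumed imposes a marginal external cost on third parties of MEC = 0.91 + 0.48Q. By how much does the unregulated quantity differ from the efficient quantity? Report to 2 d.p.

Market equilibrium (private): 59.60 + 0.20Q = 78.32 - 1.70Q → Q_m = 9.8526.
Social marginal benefit = demand − MEC = 77.41 - 2.18Q.
Set SMB = MC: 77.41 - 2.18Q = 59.60 + 0.20Q → Q* = 7.4832.
Gap = |9.8526 − 7.4832| = 2.3694.

2.37 units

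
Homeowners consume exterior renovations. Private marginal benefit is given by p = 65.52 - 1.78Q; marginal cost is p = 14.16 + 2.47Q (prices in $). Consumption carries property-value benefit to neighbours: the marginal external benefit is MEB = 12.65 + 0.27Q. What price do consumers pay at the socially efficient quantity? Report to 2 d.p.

P = $36.89

Social marginal benefit = demand + MEB = 78.17 - 1.51Q.
Set SMB = MC: 78.17 - 1.51Q = 14.16 + 2.47Q → Q* = 16.0829.
Consumer price on the demand curve at Q*: 65.52 − 1.78×16.0829 = 36.8924.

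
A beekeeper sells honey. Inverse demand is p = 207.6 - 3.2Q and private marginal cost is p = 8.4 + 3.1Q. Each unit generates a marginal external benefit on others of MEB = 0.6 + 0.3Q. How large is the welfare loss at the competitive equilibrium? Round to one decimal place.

Market equilibrium (private): 8.4 + 3.1Q = 207.6 - 3.2Q → Q_m = 31.6190.
Social marginal cost = private MC − MEB = 7.8 + 2.8Q.
Set SMC = demand: 7.8 + 2.8Q = 207.6 - 3.2Q → Q* = 33.3000.
Between Q* and Q_m the wedge demand − SMC runs linearly from 0 to MEB(Q_m), so the loss is a triangle.
DWL = ½ × 1.6810 × 10.0857 = 8.4770.

DWL = 8.5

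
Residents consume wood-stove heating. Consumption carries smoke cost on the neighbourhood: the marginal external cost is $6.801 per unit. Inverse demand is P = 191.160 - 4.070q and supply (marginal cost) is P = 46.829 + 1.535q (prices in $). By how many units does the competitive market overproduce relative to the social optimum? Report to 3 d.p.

1.213 units

Market equilibrium (private): 46.829 + 1.535q = 191.160 - 4.070q → q_m = 25.7504.
Social marginal benefit = demand − MEC = 184.359 - 4.070q.
Set SMB = MC: 184.359 - 4.070q = 46.829 + 1.535q → q* = 24.5370.
Gap = |25.7504 − 24.5370| = 1.2134.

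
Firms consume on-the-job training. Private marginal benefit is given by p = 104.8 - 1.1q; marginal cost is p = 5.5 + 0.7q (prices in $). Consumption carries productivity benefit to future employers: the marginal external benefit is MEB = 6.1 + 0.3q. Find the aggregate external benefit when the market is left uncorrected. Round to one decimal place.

$793.0

Market equilibrium (private): 5.5 + 0.7q = 104.8 - 1.1q → q_m = 55.1667.
Total external benefit = ∫₀^{q_m} (6.1 + 0.3q) dq = 6.1×55.1667 + ½×0.3×55.1667² = 793.0216.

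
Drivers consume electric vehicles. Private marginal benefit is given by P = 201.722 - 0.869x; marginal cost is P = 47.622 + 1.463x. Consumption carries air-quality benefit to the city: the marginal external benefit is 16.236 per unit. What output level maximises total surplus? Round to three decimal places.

x* = 73.043

Social marginal benefit = demand + MEB = 217.958 - 0.869x.
Set SMB = MC: 217.958 - 0.869x = 47.622 + 1.463x → x* = 73.0429.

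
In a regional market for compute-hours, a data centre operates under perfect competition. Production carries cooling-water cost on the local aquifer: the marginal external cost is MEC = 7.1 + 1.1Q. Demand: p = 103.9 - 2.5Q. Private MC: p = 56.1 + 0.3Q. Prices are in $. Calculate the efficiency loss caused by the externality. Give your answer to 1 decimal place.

DWL = $85.9

Market equilibrium (private): 56.1 + 0.3Q = 103.9 - 2.5Q → Q_m = 17.0714.
Social marginal cost = private MC + MEC = 63.2 + 1.4Q.
Set SMC = demand: 63.2 + 1.4Q = 103.9 - 2.5Q → Q* = 10.4359.
Between Q* and Q_m the wedge SMC − demand runs linearly from 0 to MEC(Q_m), so the loss is a triangle.
DWL = ½ × 6.6355 × 25.8786 = 85.8587.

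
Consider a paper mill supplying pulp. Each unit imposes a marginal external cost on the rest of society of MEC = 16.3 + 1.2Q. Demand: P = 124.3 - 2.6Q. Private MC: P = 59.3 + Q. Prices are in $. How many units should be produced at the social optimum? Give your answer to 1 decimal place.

Social marginal cost = private MC + MEC = 75.6 + 2.2Q.
Set SMC = demand: 75.6 + 2.2Q = 124.3 - 2.6Q → Q* = 10.1458.

Q* = 10.1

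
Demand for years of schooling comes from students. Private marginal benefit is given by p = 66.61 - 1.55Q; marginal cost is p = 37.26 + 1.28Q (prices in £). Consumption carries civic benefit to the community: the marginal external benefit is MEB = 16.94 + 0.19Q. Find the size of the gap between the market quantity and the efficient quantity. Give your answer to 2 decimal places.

Market equilibrium (private): 37.26 + 1.28Q = 66.61 - 1.55Q → Q_m = 10.3710.
Social marginal benefit = demand + MEB = 83.55 - 1.36Q.
Set SMB = MC: 83.55 - 1.36Q = 37.26 + 1.28Q → Q* = 17.5341.
Gap = |10.3710 − 17.5341| = 7.1631.

7.16 units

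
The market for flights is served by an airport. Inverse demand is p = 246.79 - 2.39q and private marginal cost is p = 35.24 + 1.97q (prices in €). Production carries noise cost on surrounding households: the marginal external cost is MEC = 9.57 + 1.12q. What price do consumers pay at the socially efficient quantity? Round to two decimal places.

Social marginal cost = private MC + MEC = 44.81 + 3.09q.
Set SMC = demand: 44.81 + 3.09q = 246.79 - 2.39q → q* = 36.8577.
Consumer price on the demand curve at q*: 246.79 − 2.39×36.8577 = 158.7001.

P = €158.70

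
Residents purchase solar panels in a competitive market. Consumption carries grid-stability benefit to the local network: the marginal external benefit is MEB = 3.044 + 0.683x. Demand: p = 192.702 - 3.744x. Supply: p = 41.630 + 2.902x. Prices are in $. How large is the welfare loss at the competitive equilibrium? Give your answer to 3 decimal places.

DWL = $28.914

Market equilibrium (private): 41.630 + 2.902x = 192.702 - 3.744x → x_m = 22.7313.
Social marginal benefit = demand + MEB = 195.746 - 3.061x.
Set SMB = MC: 195.746 - 3.061x = 41.630 + 2.902x → x* = 25.8454.
Height of the DWL triangle at x_m is SMB(x_m) − MC(x_m) = MEB(x_m) = 18.5695.
DWL = ½ × 3.1141 × 18.5695 = 28.9136.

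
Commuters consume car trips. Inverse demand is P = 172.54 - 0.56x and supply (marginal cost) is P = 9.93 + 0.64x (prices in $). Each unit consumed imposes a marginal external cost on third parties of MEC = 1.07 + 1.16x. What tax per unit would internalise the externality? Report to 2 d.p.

Social marginal benefit = demand − MEC = 171.47 - 1.72x.
Set SMB = MC: 171.47 - 1.72x = 9.93 + 0.64x → x* = 68.4492.
The Pigouvian tax equals MEC at x*: 1.07 + 1.16×68.4492 = 80.4711.

tax = $80.47 per unit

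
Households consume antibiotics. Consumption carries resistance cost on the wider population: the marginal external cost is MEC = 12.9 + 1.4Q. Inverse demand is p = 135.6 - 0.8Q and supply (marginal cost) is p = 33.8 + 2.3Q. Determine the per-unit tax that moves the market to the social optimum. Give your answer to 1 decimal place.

Social marginal benefit = demand − MEC = 122.7 - 2.2Q.
Set SMB = MC: 122.7 - 2.2Q = 33.8 + 2.3Q → Q* = 19.7556.
The Pigouvian tax equals MEC at Q*: 12.9 + 1.4×19.7556 = 40.5578.

tax = 40.6 per unit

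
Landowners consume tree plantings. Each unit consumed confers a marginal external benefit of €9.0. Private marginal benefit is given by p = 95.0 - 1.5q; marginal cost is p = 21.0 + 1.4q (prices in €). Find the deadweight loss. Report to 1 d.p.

DWL = €14.0

Market equilibrium (private): 21.0 + 1.4q = 95.0 - 1.5q → q_m = 25.5172.
Social marginal benefit = demand + MEB = 104.0 - 1.5q.
Set SMB = MC: 104.0 - 1.5q = 21.0 + 1.4q → q* = 28.6207.
Height of the DWL triangle at q_m is SMB(q_m) − MC(q_m) = MEB(q_m) = 9.0000.
DWL = ½ × 3.1035 × 9.0000 = 13.9658.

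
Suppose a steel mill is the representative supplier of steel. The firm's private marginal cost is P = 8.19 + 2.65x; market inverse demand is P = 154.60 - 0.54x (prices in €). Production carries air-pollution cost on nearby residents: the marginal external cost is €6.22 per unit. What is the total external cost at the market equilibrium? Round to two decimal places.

Market equilibrium (private): 8.19 + 2.65x = 154.60 - 0.54x → x_m = 45.8966.
Total external cost = MEC × x_m = 6.22 × 45.8966 = 285.4769.

€285.48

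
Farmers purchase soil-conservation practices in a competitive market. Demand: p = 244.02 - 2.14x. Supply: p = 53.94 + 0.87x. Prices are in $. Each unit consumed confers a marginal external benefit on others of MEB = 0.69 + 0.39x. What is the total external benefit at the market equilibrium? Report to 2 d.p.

$821.21

Market equilibrium (private): 53.94 + 0.87x = 244.02 - 2.14x → x_m = 63.1495.
Total external benefit = ∫₀^{x_m} (0.69 + 0.39x) dx = 0.69×63.1495 + ½×0.39×63.1495² = 821.2057.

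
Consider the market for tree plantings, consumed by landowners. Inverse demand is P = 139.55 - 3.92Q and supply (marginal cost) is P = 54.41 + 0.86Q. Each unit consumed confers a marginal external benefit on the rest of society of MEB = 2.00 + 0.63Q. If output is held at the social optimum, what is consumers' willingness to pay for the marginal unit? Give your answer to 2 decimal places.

Social marginal benefit = demand + MEB = 141.55 - 3.29Q.
Set SMB = MC: 141.55 - 3.29Q = 54.41 + 0.86Q → Q* = 20.9976.
Consumer price on the demand curve at Q*: 139.55 − 3.92×20.9976 = 57.2394.

P = 57.24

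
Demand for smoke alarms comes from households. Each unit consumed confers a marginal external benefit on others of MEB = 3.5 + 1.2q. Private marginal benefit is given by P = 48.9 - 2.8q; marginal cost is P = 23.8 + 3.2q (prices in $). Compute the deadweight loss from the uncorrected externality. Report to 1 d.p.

Market equilibrium (private): 23.8 + 3.2q = 48.9 - 2.8q → q_m = 4.1833.
Social marginal benefit = demand + MEB = 52.4 - 1.6q.
Set SMB = MC: 52.4 - 1.6q = 23.8 + 3.2q → q* = 5.9583.
Between q* and q_m the wedge SMB − MC runs linearly from 0 to MEB(q_m), so the loss is a triangle.
DWL = ½ × 1.7750 × 8.5200 = 7.5615.

DWL = $7.6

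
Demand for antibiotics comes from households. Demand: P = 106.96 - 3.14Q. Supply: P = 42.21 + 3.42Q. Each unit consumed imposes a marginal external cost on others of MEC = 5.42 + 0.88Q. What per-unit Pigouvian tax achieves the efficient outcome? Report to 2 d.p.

tax = 12.44 per unit

Social marginal benefit = demand − MEC = 101.54 - 4.02Q.
Set SMB = MC: 101.54 - 4.02Q = 42.21 + 3.42Q → Q* = 7.9745.
The Pigouvian tax equals MEC at Q*: 5.42 + 0.88×7.9745 = 12.4376.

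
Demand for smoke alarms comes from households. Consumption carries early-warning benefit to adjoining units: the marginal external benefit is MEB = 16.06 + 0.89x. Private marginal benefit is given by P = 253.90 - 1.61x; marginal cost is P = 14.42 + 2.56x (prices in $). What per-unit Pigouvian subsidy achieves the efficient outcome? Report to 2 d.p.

subsidy = $85.40 per unit

Social marginal benefit = demand + MEB = 269.96 - 0.72x.
Set SMB = MC: 269.96 - 0.72x = 14.42 + 2.56x → x* = 77.9085.
The Pigouvian subsidy equals MEB at x*: 16.06 + 0.89×77.9085 = 85.3986.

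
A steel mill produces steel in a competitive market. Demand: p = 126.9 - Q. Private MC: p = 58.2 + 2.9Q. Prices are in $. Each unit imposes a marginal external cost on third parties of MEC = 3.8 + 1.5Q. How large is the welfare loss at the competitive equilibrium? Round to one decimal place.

Market equilibrium (private): 58.2 + 2.9Q = 126.9 - Q → Q_m = 17.6154.
Social marginal cost = private MC + MEC = 62.0 + 4.4Q.
Set SMC = demand: 62.0 + 4.4Q = 126.9 - Q → Q* = 12.0185.
The welfare-loss triangle has base |Q_m − Q*| and height MEC(Q_m) (the vertical gap between SMC and demand is zero at Q* and MEC at Q_m).
DWL = ½ × 5.5969 × 30.2231 = 84.5778.

DWL = $84.6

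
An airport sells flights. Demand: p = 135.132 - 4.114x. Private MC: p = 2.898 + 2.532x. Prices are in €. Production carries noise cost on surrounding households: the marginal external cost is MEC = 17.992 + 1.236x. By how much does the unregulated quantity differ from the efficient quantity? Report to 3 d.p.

5.403 units

Market equilibrium (private): 2.898 + 2.532x = 135.132 - 4.114x → x_m = 19.8968.
Social marginal cost = private MC + MEC = 20.890 + 3.768x.
Set SMC = demand: 20.890 + 3.768x = 135.132 - 4.114x → x* = 14.4940.
Gap = |19.8968 − 14.4940| = 5.4028.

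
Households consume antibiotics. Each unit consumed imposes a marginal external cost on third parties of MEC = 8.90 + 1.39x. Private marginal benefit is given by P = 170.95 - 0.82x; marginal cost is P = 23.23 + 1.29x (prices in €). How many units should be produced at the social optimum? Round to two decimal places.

x* = 39.66

Social marginal benefit = demand − MEC = 162.05 - 2.21x.
Set SMB = MC: 162.05 - 2.21x = 23.23 + 1.29x → x* = 39.6629.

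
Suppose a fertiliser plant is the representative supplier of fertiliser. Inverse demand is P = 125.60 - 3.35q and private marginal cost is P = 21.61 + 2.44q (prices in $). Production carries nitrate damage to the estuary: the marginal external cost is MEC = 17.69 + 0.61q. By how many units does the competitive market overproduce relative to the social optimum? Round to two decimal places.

4.48 units

Market equilibrium (private): 21.61 + 2.44q = 125.60 - 3.35q → q_m = 17.9603.
Social marginal cost = private MC + MEC = 39.30 + 3.05q.
Set SMC = demand: 39.30 + 3.05q = 125.60 - 3.35q → q* = 13.4844.
Gap = |17.9603 − 13.4844| = 4.4759.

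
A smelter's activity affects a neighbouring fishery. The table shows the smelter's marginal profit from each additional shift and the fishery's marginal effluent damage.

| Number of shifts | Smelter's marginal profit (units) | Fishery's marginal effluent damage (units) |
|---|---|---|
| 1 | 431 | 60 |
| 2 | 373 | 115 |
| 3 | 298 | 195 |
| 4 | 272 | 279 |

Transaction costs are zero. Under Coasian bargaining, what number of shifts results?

Bargaining reaches the level where marginal profit last exceeds marginal effluent damage.
That holds through level 3 (298 ≥ 195) but not at 4 (272 < 279).

3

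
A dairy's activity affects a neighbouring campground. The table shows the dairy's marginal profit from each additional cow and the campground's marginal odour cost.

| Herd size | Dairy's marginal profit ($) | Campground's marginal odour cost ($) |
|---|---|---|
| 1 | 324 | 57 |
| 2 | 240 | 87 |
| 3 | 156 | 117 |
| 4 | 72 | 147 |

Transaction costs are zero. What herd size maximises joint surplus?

3

Bargaining reaches the level where marginal profit last exceeds marginal odour cost.
That holds through level 3 (156 ≥ 117) but not at 4 (72 < 147).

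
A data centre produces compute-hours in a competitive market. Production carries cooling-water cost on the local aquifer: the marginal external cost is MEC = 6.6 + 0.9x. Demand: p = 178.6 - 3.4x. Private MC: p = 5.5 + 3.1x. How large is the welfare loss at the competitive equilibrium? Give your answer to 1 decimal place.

Market equilibrium (private): 5.5 + 3.1x = 178.6 - 3.4x → x_m = 26.6308.
Social marginal cost = private MC + MEC = 12.1 + 4.0x.
Set SMC = demand: 12.1 + 4.0x = 178.6 - 3.4x → x* = 22.5000.
The welfare-loss triangle has base |x_m − x*| and height MEC(x_m) (the vertical gap between SMC and demand is zero at x* and MEC at x_m).
DWL = ½ × 4.1308 × 30.5677 = 63.1345.

DWL = 63.1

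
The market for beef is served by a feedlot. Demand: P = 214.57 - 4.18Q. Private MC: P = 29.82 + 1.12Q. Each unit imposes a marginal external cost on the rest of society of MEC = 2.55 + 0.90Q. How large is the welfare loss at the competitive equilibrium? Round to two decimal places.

Market equilibrium (private): 29.82 + 1.12Q = 214.57 - 4.18Q → Q_m = 34.8585.
Social marginal cost = private MC + MEC = 32.37 + 2.02Q.
Set SMC = demand: 32.37 + 2.02Q = 214.57 - 4.18Q → Q* = 29.3871.
Height of the DWL triangle at Q_m is SMC(Q_m) − demand(Q_m) = MEC(Q_m) = 33.9226.
DWL = ½ × 5.4714 × 33.9226 = 92.8021.

DWL = 92.80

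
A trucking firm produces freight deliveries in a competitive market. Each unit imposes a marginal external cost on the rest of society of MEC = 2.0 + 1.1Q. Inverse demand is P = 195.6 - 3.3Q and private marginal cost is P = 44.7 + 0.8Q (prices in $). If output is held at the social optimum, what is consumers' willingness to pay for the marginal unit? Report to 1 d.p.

P = $101.1

Social marginal cost = private MC + MEC = 46.7 + 1.9Q.
Set SMC = demand: 46.7 + 1.9Q = 195.6 - 3.3Q → Q* = 28.6346.
Consumer price on the demand curve at Q*: 195.6 − 3.3×28.6346 = 101.1058.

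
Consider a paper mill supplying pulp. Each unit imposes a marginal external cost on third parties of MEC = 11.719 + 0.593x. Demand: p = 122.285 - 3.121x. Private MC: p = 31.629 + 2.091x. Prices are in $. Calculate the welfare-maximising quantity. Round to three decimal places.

Social marginal cost = private MC + MEC = 43.348 + 2.684x.
Set SMC = demand: 43.348 + 2.684x = 122.285 - 3.121x → x* = 13.5981.

x* = 13.598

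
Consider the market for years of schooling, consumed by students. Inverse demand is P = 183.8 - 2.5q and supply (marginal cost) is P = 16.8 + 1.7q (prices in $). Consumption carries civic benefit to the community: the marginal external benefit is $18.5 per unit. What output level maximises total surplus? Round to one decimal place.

Social marginal benefit = demand + MEB = 202.3 - 2.5q.
Set SMB = MC: 202.3 - 2.5q = 16.8 + 1.7q → q* = 44.1667.

q* = 44.2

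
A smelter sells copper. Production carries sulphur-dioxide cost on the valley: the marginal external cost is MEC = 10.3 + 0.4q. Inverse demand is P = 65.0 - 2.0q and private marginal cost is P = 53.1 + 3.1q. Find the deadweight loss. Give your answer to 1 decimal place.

Market equilibrium (private): 53.1 + 3.1q = 65.0 - 2.0q → q_m = 2.3333.
Social marginal cost = private MC + MEC = 63.4 + 3.5q.
Set SMC = demand: 63.4 + 3.5q = 65.0 - 2.0q → q* = 0.2909.
Between q* and q_m the wedge SMC − demand runs linearly from 0 to MEC(q_m), so the loss is a triangle.
DWL = ½ × 2.0424 × 11.2333 = 11.4714.

DWL = 11.5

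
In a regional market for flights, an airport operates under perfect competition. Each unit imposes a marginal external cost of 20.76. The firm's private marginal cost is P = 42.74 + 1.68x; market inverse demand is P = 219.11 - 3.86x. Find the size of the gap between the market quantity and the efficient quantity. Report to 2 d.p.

3.75 units

Market equilibrium (private): 42.74 + 1.68x = 219.11 - 3.86x → x_m = 31.8357.
Social marginal cost = private MC + MEC = 63.50 + 1.68x.
Set SMC = demand: 63.50 + 1.68x = 219.11 - 3.86x → x* = 28.0884.
Gap = |31.8357 − 28.0884| = 3.7473.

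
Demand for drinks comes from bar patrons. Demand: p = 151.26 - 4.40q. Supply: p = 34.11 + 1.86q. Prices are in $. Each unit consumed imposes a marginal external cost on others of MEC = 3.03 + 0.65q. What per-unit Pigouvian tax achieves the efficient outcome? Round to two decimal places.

tax = $13.76 per unit

Social marginal benefit = demand − MEC = 148.23 - 5.05q.
Set SMB = MC: 148.23 - 5.05q = 34.11 + 1.86q → q* = 16.5152.
The Pigouvian tax equals MEC at q*: 3.03 + 0.65×16.5152 = 13.7649.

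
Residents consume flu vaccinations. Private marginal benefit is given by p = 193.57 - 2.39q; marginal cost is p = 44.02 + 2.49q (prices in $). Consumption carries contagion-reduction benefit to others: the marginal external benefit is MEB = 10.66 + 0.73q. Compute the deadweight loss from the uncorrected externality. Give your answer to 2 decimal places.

Market equilibrium (private): 44.02 + 2.49q = 193.57 - 2.39q → q_m = 30.6455.
Social marginal benefit = demand + MEB = 204.23 - 1.66q.
Set SMB = MC: 204.23 - 1.66q = 44.02 + 2.49q → q* = 38.6048.
The loss is the area between SMB and MC from q* to q_m; with linear curves that's a triangle of height MEB(q_m).
DWL = ½ × 7.9593 × 33.0312 = 131.4526.

DWL = $131.45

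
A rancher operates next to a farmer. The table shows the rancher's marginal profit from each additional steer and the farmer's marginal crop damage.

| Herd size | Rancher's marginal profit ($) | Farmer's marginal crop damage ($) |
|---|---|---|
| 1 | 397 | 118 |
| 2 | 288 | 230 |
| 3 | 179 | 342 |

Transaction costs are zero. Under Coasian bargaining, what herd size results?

2

Bargaining reaches the level where marginal profit last exceeds marginal crop damage.
That holds through level 2 (288 ≥ 230) but not at 3 (179 < 342).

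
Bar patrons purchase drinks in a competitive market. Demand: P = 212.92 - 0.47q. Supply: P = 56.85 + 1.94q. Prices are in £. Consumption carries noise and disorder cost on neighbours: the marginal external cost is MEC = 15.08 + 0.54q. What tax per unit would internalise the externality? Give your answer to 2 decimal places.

tax = £40.89 per unit

Social marginal benefit = demand − MEC = 197.84 - 1.01q.
Set SMB = MC: 197.84 - 1.01q = 56.85 + 1.94q → q* = 47.7932.
The Pigouvian tax equals MEC at q*: 15.08 + 0.54×47.7932 = 40.8883.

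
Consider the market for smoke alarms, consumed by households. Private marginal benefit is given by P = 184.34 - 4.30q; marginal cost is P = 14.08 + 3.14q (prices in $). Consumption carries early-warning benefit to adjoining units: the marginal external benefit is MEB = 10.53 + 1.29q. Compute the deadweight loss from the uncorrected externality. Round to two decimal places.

DWL = $130.41

Market equilibrium (private): 14.08 + 3.14q = 184.34 - 4.30q → q_m = 22.8844.
Social marginal benefit = demand + MEB = 194.87 - 3.01q.
Set SMB = MC: 194.87 - 3.01q = 14.08 + 3.14q → q* = 29.3967.
Between q* and q_m the wedge SMB − MC runs linearly from 0 to MEB(q_m), so the loss is a triangle.
DWL = ½ × 6.5123 × 40.0509 = 130.4117.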